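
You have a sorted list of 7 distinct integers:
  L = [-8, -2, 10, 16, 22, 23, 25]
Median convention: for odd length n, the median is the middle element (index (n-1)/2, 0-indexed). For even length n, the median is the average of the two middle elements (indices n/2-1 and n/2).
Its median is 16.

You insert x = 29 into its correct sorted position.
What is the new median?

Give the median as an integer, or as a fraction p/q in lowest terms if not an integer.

Old list (sorted, length 7): [-8, -2, 10, 16, 22, 23, 25]
Old median = 16
Insert x = 29
Old length odd (7). Middle was index 3 = 16.
New length even (8). New median = avg of two middle elements.
x = 29: 7 elements are < x, 0 elements are > x.
New sorted list: [-8, -2, 10, 16, 22, 23, 25, 29]
New median = 19

Answer: 19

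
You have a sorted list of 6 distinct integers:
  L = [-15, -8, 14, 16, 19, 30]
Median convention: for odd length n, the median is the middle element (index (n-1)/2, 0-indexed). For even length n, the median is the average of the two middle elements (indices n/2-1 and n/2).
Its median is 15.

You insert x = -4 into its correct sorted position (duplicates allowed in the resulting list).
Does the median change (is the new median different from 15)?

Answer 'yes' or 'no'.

Answer: yes

Derivation:
Old median = 15
Insert x = -4
New median = 14
Changed? yes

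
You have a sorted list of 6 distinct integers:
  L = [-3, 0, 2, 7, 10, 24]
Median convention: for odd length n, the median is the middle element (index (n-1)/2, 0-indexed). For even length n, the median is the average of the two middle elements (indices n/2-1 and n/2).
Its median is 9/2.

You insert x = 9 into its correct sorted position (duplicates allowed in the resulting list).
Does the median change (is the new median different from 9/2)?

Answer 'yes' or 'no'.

Old median = 9/2
Insert x = 9
New median = 7
Changed? yes

Answer: yes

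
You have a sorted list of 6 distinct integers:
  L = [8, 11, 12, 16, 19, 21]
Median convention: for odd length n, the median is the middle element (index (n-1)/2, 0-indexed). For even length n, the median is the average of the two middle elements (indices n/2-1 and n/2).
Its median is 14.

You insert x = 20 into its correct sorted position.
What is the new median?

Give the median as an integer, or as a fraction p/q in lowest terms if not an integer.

Old list (sorted, length 6): [8, 11, 12, 16, 19, 21]
Old median = 14
Insert x = 20
Old length even (6). Middle pair: indices 2,3 = 12,16.
New length odd (7). New median = single middle element.
x = 20: 5 elements are < x, 1 elements are > x.
New sorted list: [8, 11, 12, 16, 19, 20, 21]
New median = 16

Answer: 16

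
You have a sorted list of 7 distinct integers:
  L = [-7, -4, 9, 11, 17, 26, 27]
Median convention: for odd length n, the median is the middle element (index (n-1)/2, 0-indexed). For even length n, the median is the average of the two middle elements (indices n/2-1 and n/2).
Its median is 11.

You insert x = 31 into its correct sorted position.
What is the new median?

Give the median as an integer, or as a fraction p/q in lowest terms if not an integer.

Answer: 14

Derivation:
Old list (sorted, length 7): [-7, -4, 9, 11, 17, 26, 27]
Old median = 11
Insert x = 31
Old length odd (7). Middle was index 3 = 11.
New length even (8). New median = avg of two middle elements.
x = 31: 7 elements are < x, 0 elements are > x.
New sorted list: [-7, -4, 9, 11, 17, 26, 27, 31]
New median = 14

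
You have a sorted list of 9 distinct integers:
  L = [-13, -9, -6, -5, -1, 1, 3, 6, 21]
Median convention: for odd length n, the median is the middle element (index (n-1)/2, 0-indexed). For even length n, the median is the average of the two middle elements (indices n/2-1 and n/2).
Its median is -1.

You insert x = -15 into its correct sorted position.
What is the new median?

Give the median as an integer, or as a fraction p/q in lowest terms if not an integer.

Old list (sorted, length 9): [-13, -9, -6, -5, -1, 1, 3, 6, 21]
Old median = -1
Insert x = -15
Old length odd (9). Middle was index 4 = -1.
New length even (10). New median = avg of two middle elements.
x = -15: 0 elements are < x, 9 elements are > x.
New sorted list: [-15, -13, -9, -6, -5, -1, 1, 3, 6, 21]
New median = -3

Answer: -3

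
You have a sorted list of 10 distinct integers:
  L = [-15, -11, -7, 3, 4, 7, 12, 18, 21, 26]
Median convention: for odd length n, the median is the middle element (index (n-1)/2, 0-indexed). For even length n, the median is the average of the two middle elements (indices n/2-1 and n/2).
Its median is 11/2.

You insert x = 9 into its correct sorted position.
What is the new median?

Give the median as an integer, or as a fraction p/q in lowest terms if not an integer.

Old list (sorted, length 10): [-15, -11, -7, 3, 4, 7, 12, 18, 21, 26]
Old median = 11/2
Insert x = 9
Old length even (10). Middle pair: indices 4,5 = 4,7.
New length odd (11). New median = single middle element.
x = 9: 6 elements are < x, 4 elements are > x.
New sorted list: [-15, -11, -7, 3, 4, 7, 9, 12, 18, 21, 26]
New median = 7

Answer: 7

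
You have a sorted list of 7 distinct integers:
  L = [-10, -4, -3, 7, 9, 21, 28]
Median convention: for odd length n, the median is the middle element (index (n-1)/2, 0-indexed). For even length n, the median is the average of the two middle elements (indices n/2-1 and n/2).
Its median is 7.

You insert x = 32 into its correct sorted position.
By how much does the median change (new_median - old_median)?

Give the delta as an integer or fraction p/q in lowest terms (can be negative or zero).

Answer: 1

Derivation:
Old median = 7
After inserting x = 32: new sorted = [-10, -4, -3, 7, 9, 21, 28, 32]
New median = 8
Delta = 8 - 7 = 1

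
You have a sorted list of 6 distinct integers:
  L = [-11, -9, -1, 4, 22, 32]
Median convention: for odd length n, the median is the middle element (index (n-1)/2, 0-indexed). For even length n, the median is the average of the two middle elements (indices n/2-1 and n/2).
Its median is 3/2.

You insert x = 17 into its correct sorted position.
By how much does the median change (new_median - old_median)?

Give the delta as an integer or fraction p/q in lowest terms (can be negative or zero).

Old median = 3/2
After inserting x = 17: new sorted = [-11, -9, -1, 4, 17, 22, 32]
New median = 4
Delta = 4 - 3/2 = 5/2

Answer: 5/2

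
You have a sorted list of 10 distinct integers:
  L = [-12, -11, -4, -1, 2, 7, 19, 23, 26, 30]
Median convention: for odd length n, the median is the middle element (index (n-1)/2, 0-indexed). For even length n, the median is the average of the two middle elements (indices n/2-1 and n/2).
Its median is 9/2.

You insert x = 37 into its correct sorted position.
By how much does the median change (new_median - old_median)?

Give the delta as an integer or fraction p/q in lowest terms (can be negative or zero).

Answer: 5/2

Derivation:
Old median = 9/2
After inserting x = 37: new sorted = [-12, -11, -4, -1, 2, 7, 19, 23, 26, 30, 37]
New median = 7
Delta = 7 - 9/2 = 5/2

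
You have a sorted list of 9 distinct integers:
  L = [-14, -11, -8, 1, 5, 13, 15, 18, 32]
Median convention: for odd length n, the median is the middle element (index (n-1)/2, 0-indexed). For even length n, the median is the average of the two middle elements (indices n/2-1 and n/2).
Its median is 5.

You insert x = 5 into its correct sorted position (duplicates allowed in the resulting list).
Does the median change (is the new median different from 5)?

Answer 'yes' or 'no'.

Old median = 5
Insert x = 5
New median = 5
Changed? no

Answer: no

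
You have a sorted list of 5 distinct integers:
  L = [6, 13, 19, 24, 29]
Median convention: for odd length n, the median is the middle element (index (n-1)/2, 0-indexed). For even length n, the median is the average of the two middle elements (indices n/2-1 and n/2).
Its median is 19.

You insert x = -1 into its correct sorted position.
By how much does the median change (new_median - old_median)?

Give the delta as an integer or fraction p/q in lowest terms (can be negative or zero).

Answer: -3

Derivation:
Old median = 19
After inserting x = -1: new sorted = [-1, 6, 13, 19, 24, 29]
New median = 16
Delta = 16 - 19 = -3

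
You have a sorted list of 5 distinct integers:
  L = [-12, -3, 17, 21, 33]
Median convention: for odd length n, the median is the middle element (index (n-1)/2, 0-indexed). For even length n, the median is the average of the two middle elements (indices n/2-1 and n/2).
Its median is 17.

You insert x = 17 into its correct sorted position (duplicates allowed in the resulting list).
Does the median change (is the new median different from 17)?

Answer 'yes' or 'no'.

Answer: no

Derivation:
Old median = 17
Insert x = 17
New median = 17
Changed? no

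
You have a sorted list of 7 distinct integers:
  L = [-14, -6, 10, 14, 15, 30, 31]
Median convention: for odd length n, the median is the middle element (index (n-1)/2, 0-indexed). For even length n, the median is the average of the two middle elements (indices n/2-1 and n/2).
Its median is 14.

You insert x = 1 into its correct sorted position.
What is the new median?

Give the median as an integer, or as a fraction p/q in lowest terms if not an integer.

Old list (sorted, length 7): [-14, -6, 10, 14, 15, 30, 31]
Old median = 14
Insert x = 1
Old length odd (7). Middle was index 3 = 14.
New length even (8). New median = avg of two middle elements.
x = 1: 2 elements are < x, 5 elements are > x.
New sorted list: [-14, -6, 1, 10, 14, 15, 30, 31]
New median = 12

Answer: 12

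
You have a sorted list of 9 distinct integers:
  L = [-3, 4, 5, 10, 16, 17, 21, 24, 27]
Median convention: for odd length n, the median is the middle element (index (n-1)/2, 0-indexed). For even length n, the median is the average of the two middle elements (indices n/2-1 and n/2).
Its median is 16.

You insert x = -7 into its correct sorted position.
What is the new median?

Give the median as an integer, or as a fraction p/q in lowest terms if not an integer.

Answer: 13

Derivation:
Old list (sorted, length 9): [-3, 4, 5, 10, 16, 17, 21, 24, 27]
Old median = 16
Insert x = -7
Old length odd (9). Middle was index 4 = 16.
New length even (10). New median = avg of two middle elements.
x = -7: 0 elements are < x, 9 elements are > x.
New sorted list: [-7, -3, 4, 5, 10, 16, 17, 21, 24, 27]
New median = 13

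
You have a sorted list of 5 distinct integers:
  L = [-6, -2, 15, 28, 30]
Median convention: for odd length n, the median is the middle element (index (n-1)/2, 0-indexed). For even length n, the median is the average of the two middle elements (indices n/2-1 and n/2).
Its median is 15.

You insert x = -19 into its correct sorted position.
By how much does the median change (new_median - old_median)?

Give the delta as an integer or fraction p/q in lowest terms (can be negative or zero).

Old median = 15
After inserting x = -19: new sorted = [-19, -6, -2, 15, 28, 30]
New median = 13/2
Delta = 13/2 - 15 = -17/2

Answer: -17/2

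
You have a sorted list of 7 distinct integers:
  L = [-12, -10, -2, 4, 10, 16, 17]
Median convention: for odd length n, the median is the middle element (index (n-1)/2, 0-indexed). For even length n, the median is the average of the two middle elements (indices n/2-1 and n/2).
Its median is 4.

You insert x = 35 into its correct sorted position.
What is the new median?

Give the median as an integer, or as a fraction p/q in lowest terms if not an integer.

Old list (sorted, length 7): [-12, -10, -2, 4, 10, 16, 17]
Old median = 4
Insert x = 35
Old length odd (7). Middle was index 3 = 4.
New length even (8). New median = avg of two middle elements.
x = 35: 7 elements are < x, 0 elements are > x.
New sorted list: [-12, -10, -2, 4, 10, 16, 17, 35]
New median = 7

Answer: 7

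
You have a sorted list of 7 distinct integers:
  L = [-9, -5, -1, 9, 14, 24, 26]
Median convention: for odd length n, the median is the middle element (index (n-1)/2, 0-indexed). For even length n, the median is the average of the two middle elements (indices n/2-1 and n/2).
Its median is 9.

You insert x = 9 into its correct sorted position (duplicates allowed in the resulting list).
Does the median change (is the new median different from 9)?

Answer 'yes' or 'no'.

Old median = 9
Insert x = 9
New median = 9
Changed? no

Answer: no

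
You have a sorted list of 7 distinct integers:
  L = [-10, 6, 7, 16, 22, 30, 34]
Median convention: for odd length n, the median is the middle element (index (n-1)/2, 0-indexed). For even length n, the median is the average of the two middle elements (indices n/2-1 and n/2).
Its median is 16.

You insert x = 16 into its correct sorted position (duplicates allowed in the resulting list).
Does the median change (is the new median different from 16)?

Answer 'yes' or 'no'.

Answer: no

Derivation:
Old median = 16
Insert x = 16
New median = 16
Changed? no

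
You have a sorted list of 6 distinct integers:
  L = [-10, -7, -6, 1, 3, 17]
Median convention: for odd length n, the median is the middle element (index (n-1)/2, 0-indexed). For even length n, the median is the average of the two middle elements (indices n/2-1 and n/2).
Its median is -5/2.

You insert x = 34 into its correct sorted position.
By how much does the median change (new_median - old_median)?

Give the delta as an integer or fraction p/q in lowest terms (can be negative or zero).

Answer: 7/2

Derivation:
Old median = -5/2
After inserting x = 34: new sorted = [-10, -7, -6, 1, 3, 17, 34]
New median = 1
Delta = 1 - -5/2 = 7/2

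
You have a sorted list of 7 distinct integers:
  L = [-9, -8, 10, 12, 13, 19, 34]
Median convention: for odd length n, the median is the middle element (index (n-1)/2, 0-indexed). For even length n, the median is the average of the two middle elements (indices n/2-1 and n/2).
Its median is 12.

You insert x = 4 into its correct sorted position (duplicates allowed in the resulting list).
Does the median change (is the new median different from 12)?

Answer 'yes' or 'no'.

Answer: yes

Derivation:
Old median = 12
Insert x = 4
New median = 11
Changed? yes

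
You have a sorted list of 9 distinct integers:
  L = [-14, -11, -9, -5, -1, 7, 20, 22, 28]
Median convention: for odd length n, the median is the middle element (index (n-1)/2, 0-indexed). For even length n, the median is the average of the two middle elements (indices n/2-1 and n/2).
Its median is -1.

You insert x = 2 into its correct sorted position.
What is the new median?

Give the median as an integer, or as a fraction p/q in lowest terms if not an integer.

Old list (sorted, length 9): [-14, -11, -9, -5, -1, 7, 20, 22, 28]
Old median = -1
Insert x = 2
Old length odd (9). Middle was index 4 = -1.
New length even (10). New median = avg of two middle elements.
x = 2: 5 elements are < x, 4 elements are > x.
New sorted list: [-14, -11, -9, -5, -1, 2, 7, 20, 22, 28]
New median = 1/2

Answer: 1/2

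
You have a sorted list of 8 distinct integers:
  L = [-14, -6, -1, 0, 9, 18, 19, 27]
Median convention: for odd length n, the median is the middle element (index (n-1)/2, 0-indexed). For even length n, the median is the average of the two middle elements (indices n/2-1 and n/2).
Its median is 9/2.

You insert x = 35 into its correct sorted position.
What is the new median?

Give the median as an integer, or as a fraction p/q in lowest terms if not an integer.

Answer: 9

Derivation:
Old list (sorted, length 8): [-14, -6, -1, 0, 9, 18, 19, 27]
Old median = 9/2
Insert x = 35
Old length even (8). Middle pair: indices 3,4 = 0,9.
New length odd (9). New median = single middle element.
x = 35: 8 elements are < x, 0 elements are > x.
New sorted list: [-14, -6, -1, 0, 9, 18, 19, 27, 35]
New median = 9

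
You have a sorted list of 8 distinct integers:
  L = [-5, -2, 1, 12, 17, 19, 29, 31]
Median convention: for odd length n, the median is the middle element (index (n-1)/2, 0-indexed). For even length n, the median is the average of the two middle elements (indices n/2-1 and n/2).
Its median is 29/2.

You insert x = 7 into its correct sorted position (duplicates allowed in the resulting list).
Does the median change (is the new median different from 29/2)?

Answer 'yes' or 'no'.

Answer: yes

Derivation:
Old median = 29/2
Insert x = 7
New median = 12
Changed? yes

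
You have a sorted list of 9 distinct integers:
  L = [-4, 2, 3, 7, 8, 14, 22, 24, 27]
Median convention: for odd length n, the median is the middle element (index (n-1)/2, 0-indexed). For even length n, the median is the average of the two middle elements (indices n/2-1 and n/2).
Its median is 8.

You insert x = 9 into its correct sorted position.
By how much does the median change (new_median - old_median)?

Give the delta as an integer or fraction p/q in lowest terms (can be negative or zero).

Answer: 1/2

Derivation:
Old median = 8
After inserting x = 9: new sorted = [-4, 2, 3, 7, 8, 9, 14, 22, 24, 27]
New median = 17/2
Delta = 17/2 - 8 = 1/2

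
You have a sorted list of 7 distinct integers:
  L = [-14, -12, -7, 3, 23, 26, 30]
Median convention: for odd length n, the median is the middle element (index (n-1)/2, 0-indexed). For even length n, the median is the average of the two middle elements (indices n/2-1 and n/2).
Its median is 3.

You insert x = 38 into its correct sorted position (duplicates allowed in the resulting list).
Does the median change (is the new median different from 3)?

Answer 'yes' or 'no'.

Old median = 3
Insert x = 38
New median = 13
Changed? yes

Answer: yes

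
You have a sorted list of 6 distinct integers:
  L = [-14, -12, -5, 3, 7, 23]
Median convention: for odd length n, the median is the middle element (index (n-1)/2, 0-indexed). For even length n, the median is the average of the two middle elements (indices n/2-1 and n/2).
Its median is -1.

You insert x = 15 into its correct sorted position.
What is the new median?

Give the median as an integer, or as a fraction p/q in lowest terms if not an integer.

Answer: 3

Derivation:
Old list (sorted, length 6): [-14, -12, -5, 3, 7, 23]
Old median = -1
Insert x = 15
Old length even (6). Middle pair: indices 2,3 = -5,3.
New length odd (7). New median = single middle element.
x = 15: 5 elements are < x, 1 elements are > x.
New sorted list: [-14, -12, -5, 3, 7, 15, 23]
New median = 3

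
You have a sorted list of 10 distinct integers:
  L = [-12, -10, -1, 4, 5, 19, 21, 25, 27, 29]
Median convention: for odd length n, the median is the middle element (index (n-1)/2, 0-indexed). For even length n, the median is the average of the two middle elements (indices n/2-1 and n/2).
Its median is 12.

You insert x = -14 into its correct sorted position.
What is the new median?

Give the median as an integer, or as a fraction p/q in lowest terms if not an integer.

Answer: 5

Derivation:
Old list (sorted, length 10): [-12, -10, -1, 4, 5, 19, 21, 25, 27, 29]
Old median = 12
Insert x = -14
Old length even (10). Middle pair: indices 4,5 = 5,19.
New length odd (11). New median = single middle element.
x = -14: 0 elements are < x, 10 elements are > x.
New sorted list: [-14, -12, -10, -1, 4, 5, 19, 21, 25, 27, 29]
New median = 5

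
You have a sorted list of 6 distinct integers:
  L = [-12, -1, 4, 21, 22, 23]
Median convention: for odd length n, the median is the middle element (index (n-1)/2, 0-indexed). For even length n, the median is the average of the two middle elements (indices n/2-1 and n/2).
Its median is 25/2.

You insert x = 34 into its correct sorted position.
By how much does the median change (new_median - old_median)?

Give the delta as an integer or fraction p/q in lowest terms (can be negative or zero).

Old median = 25/2
After inserting x = 34: new sorted = [-12, -1, 4, 21, 22, 23, 34]
New median = 21
Delta = 21 - 25/2 = 17/2

Answer: 17/2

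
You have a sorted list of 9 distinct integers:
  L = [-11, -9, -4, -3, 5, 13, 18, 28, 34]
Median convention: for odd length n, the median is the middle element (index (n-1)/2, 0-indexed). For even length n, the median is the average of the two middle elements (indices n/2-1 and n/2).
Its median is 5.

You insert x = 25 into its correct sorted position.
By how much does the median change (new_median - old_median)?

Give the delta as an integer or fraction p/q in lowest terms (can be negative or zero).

Answer: 4

Derivation:
Old median = 5
After inserting x = 25: new sorted = [-11, -9, -4, -3, 5, 13, 18, 25, 28, 34]
New median = 9
Delta = 9 - 5 = 4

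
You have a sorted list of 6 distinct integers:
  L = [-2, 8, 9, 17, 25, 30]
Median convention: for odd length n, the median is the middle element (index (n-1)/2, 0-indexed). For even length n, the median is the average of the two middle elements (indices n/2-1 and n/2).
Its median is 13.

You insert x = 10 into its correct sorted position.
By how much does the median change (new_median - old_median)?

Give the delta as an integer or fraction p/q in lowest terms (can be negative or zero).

Answer: -3

Derivation:
Old median = 13
After inserting x = 10: new sorted = [-2, 8, 9, 10, 17, 25, 30]
New median = 10
Delta = 10 - 13 = -3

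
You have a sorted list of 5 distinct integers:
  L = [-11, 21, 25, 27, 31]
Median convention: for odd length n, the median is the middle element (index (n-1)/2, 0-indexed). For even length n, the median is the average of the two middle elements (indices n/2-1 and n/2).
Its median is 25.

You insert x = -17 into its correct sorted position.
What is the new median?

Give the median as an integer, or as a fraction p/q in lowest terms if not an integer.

Old list (sorted, length 5): [-11, 21, 25, 27, 31]
Old median = 25
Insert x = -17
Old length odd (5). Middle was index 2 = 25.
New length even (6). New median = avg of two middle elements.
x = -17: 0 elements are < x, 5 elements are > x.
New sorted list: [-17, -11, 21, 25, 27, 31]
New median = 23

Answer: 23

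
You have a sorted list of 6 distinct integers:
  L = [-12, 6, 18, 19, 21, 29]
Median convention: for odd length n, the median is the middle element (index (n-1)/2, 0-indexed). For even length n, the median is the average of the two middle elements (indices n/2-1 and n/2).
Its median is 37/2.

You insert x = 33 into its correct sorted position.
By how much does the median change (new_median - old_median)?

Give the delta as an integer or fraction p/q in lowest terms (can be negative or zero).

Answer: 1/2

Derivation:
Old median = 37/2
After inserting x = 33: new sorted = [-12, 6, 18, 19, 21, 29, 33]
New median = 19
Delta = 19 - 37/2 = 1/2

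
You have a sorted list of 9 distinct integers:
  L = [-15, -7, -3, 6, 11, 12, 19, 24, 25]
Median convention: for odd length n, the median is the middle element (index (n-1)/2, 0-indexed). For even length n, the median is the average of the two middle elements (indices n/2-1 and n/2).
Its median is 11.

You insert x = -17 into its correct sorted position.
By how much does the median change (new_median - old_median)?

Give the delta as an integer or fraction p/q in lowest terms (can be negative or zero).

Answer: -5/2

Derivation:
Old median = 11
After inserting x = -17: new sorted = [-17, -15, -7, -3, 6, 11, 12, 19, 24, 25]
New median = 17/2
Delta = 17/2 - 11 = -5/2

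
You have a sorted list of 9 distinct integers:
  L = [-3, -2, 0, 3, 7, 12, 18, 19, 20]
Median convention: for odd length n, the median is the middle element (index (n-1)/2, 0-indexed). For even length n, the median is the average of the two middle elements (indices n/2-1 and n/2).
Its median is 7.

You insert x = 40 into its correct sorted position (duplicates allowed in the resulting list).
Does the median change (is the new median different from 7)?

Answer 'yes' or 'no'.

Answer: yes

Derivation:
Old median = 7
Insert x = 40
New median = 19/2
Changed? yes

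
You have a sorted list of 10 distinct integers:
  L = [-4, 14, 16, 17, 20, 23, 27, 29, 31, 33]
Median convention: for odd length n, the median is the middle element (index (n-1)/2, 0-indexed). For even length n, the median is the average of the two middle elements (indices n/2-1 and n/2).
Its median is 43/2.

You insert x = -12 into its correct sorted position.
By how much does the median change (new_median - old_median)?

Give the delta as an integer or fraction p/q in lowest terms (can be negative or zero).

Old median = 43/2
After inserting x = -12: new sorted = [-12, -4, 14, 16, 17, 20, 23, 27, 29, 31, 33]
New median = 20
Delta = 20 - 43/2 = -3/2

Answer: -3/2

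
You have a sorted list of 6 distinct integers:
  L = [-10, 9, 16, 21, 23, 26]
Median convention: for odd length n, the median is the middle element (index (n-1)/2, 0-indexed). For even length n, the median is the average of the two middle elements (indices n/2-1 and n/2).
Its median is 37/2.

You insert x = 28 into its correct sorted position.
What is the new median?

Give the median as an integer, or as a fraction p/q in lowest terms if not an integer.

Old list (sorted, length 6): [-10, 9, 16, 21, 23, 26]
Old median = 37/2
Insert x = 28
Old length even (6). Middle pair: indices 2,3 = 16,21.
New length odd (7). New median = single middle element.
x = 28: 6 elements are < x, 0 elements are > x.
New sorted list: [-10, 9, 16, 21, 23, 26, 28]
New median = 21

Answer: 21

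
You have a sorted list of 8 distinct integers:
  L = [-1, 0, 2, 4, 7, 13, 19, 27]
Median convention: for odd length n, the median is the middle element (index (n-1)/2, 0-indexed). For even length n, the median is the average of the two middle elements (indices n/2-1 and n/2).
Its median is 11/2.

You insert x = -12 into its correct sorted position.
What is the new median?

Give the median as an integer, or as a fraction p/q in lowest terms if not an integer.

Answer: 4

Derivation:
Old list (sorted, length 8): [-1, 0, 2, 4, 7, 13, 19, 27]
Old median = 11/2
Insert x = -12
Old length even (8). Middle pair: indices 3,4 = 4,7.
New length odd (9). New median = single middle element.
x = -12: 0 elements are < x, 8 elements are > x.
New sorted list: [-12, -1, 0, 2, 4, 7, 13, 19, 27]
New median = 4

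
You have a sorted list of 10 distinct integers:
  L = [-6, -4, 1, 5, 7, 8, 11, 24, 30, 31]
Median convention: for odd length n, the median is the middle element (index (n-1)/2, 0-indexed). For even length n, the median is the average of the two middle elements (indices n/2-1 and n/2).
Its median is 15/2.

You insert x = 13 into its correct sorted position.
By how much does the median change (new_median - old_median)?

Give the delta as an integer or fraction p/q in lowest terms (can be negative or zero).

Old median = 15/2
After inserting x = 13: new sorted = [-6, -4, 1, 5, 7, 8, 11, 13, 24, 30, 31]
New median = 8
Delta = 8 - 15/2 = 1/2

Answer: 1/2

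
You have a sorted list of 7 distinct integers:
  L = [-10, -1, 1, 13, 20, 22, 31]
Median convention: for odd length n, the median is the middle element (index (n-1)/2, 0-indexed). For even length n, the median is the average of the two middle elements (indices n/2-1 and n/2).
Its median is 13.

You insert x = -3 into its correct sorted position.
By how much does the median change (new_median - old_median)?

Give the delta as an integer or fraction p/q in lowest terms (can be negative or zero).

Old median = 13
After inserting x = -3: new sorted = [-10, -3, -1, 1, 13, 20, 22, 31]
New median = 7
Delta = 7 - 13 = -6

Answer: -6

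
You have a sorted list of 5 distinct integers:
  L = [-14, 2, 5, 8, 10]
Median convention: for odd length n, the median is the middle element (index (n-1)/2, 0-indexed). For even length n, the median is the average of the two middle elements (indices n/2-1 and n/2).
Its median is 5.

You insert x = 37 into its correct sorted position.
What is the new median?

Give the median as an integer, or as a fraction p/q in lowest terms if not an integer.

Answer: 13/2

Derivation:
Old list (sorted, length 5): [-14, 2, 5, 8, 10]
Old median = 5
Insert x = 37
Old length odd (5). Middle was index 2 = 5.
New length even (6). New median = avg of two middle elements.
x = 37: 5 elements are < x, 0 elements are > x.
New sorted list: [-14, 2, 5, 8, 10, 37]
New median = 13/2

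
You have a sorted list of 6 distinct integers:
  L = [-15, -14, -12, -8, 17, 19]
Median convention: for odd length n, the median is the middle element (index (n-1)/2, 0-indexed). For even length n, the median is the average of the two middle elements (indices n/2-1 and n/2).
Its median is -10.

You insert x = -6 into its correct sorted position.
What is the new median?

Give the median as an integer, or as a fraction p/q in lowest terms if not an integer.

Old list (sorted, length 6): [-15, -14, -12, -8, 17, 19]
Old median = -10
Insert x = -6
Old length even (6). Middle pair: indices 2,3 = -12,-8.
New length odd (7). New median = single middle element.
x = -6: 4 elements are < x, 2 elements are > x.
New sorted list: [-15, -14, -12, -8, -6, 17, 19]
New median = -8

Answer: -8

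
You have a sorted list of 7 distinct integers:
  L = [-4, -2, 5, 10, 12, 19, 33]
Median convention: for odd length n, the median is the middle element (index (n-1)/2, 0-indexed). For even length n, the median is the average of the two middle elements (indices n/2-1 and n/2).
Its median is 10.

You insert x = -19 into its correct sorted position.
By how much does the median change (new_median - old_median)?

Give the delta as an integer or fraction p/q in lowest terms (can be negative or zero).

Answer: -5/2

Derivation:
Old median = 10
After inserting x = -19: new sorted = [-19, -4, -2, 5, 10, 12, 19, 33]
New median = 15/2
Delta = 15/2 - 10 = -5/2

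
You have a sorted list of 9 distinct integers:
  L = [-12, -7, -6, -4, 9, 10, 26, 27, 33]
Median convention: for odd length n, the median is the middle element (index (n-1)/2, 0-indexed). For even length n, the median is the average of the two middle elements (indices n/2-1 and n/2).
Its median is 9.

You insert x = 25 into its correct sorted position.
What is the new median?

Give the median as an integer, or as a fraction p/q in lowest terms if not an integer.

Answer: 19/2

Derivation:
Old list (sorted, length 9): [-12, -7, -6, -4, 9, 10, 26, 27, 33]
Old median = 9
Insert x = 25
Old length odd (9). Middle was index 4 = 9.
New length even (10). New median = avg of two middle elements.
x = 25: 6 elements are < x, 3 elements are > x.
New sorted list: [-12, -7, -6, -4, 9, 10, 25, 26, 27, 33]
New median = 19/2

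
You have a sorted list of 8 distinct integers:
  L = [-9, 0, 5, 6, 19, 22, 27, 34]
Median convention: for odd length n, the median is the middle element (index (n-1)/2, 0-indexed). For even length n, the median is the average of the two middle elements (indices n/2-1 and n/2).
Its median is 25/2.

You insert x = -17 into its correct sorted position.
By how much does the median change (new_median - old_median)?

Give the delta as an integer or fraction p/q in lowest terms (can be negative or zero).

Answer: -13/2

Derivation:
Old median = 25/2
After inserting x = -17: new sorted = [-17, -9, 0, 5, 6, 19, 22, 27, 34]
New median = 6
Delta = 6 - 25/2 = -13/2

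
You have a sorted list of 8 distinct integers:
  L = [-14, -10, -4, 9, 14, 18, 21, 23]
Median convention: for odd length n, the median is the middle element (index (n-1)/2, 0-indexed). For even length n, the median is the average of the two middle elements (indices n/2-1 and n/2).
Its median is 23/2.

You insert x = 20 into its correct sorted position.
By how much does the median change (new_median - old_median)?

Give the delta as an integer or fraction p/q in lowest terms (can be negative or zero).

Answer: 5/2

Derivation:
Old median = 23/2
After inserting x = 20: new sorted = [-14, -10, -4, 9, 14, 18, 20, 21, 23]
New median = 14
Delta = 14 - 23/2 = 5/2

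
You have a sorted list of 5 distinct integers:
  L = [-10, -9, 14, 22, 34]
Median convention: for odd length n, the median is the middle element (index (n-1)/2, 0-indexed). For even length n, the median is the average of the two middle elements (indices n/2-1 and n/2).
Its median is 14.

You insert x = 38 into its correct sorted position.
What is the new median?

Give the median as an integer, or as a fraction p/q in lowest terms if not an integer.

Answer: 18

Derivation:
Old list (sorted, length 5): [-10, -9, 14, 22, 34]
Old median = 14
Insert x = 38
Old length odd (5). Middle was index 2 = 14.
New length even (6). New median = avg of two middle elements.
x = 38: 5 elements are < x, 0 elements are > x.
New sorted list: [-10, -9, 14, 22, 34, 38]
New median = 18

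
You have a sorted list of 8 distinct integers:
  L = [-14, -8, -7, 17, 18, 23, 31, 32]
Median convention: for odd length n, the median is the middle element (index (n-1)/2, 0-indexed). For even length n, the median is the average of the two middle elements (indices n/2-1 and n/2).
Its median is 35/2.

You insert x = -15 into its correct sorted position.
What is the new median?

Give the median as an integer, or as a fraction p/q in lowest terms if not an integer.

Old list (sorted, length 8): [-14, -8, -7, 17, 18, 23, 31, 32]
Old median = 35/2
Insert x = -15
Old length even (8). Middle pair: indices 3,4 = 17,18.
New length odd (9). New median = single middle element.
x = -15: 0 elements are < x, 8 elements are > x.
New sorted list: [-15, -14, -8, -7, 17, 18, 23, 31, 32]
New median = 17

Answer: 17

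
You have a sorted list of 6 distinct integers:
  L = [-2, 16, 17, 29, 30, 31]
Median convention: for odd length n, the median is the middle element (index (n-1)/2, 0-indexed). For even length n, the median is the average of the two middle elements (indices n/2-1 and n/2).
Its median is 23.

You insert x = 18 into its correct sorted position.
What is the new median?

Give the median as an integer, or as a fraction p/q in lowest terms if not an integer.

Answer: 18

Derivation:
Old list (sorted, length 6): [-2, 16, 17, 29, 30, 31]
Old median = 23
Insert x = 18
Old length even (6). Middle pair: indices 2,3 = 17,29.
New length odd (7). New median = single middle element.
x = 18: 3 elements are < x, 3 elements are > x.
New sorted list: [-2, 16, 17, 18, 29, 30, 31]
New median = 18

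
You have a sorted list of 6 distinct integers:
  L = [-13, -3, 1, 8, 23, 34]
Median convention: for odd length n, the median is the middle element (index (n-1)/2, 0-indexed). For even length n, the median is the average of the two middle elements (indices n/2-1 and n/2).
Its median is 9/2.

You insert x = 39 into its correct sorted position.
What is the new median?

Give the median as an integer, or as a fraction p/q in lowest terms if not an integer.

Answer: 8

Derivation:
Old list (sorted, length 6): [-13, -3, 1, 8, 23, 34]
Old median = 9/2
Insert x = 39
Old length even (6). Middle pair: indices 2,3 = 1,8.
New length odd (7). New median = single middle element.
x = 39: 6 elements are < x, 0 elements are > x.
New sorted list: [-13, -3, 1, 8, 23, 34, 39]
New median = 8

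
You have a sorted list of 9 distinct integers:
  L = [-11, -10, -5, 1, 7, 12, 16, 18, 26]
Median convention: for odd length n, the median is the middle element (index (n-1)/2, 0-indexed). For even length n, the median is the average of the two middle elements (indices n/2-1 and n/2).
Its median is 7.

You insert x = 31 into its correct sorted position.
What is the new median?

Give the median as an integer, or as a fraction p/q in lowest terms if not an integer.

Answer: 19/2

Derivation:
Old list (sorted, length 9): [-11, -10, -5, 1, 7, 12, 16, 18, 26]
Old median = 7
Insert x = 31
Old length odd (9). Middle was index 4 = 7.
New length even (10). New median = avg of two middle elements.
x = 31: 9 elements are < x, 0 elements are > x.
New sorted list: [-11, -10, -5, 1, 7, 12, 16, 18, 26, 31]
New median = 19/2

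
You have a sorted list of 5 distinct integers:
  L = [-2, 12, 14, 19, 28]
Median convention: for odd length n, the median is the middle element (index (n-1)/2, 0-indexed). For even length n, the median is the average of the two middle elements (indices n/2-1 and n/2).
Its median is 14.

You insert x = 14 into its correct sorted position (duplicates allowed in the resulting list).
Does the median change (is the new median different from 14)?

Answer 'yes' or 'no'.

Answer: no

Derivation:
Old median = 14
Insert x = 14
New median = 14
Changed? no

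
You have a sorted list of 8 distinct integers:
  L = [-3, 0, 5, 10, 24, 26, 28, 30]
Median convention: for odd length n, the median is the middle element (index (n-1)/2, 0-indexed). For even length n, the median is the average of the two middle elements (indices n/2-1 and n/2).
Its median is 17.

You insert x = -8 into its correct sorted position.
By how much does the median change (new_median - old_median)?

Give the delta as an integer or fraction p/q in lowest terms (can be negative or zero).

Answer: -7

Derivation:
Old median = 17
After inserting x = -8: new sorted = [-8, -3, 0, 5, 10, 24, 26, 28, 30]
New median = 10
Delta = 10 - 17 = -7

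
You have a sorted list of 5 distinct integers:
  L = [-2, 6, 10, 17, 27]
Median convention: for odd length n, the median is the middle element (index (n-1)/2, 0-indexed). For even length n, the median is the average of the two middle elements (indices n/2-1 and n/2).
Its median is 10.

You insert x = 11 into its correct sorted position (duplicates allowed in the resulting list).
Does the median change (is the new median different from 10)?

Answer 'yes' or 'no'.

Old median = 10
Insert x = 11
New median = 21/2
Changed? yes

Answer: yes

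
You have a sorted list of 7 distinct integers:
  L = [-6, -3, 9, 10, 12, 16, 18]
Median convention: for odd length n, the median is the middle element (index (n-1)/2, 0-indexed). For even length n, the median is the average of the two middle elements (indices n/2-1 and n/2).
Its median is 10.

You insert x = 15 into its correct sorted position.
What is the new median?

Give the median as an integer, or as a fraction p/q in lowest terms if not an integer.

Old list (sorted, length 7): [-6, -3, 9, 10, 12, 16, 18]
Old median = 10
Insert x = 15
Old length odd (7). Middle was index 3 = 10.
New length even (8). New median = avg of two middle elements.
x = 15: 5 elements are < x, 2 elements are > x.
New sorted list: [-6, -3, 9, 10, 12, 15, 16, 18]
New median = 11

Answer: 11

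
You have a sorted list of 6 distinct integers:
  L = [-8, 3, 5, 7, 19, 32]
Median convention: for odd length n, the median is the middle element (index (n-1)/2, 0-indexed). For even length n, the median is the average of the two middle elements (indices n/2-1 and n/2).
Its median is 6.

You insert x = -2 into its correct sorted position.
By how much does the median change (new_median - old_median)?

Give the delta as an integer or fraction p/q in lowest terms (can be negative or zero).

Answer: -1

Derivation:
Old median = 6
After inserting x = -2: new sorted = [-8, -2, 3, 5, 7, 19, 32]
New median = 5
Delta = 5 - 6 = -1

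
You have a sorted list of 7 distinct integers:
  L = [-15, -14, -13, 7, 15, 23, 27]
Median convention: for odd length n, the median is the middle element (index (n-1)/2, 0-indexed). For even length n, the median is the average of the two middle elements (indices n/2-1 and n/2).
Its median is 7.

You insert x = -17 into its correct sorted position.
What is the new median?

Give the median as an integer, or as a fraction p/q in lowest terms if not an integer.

Old list (sorted, length 7): [-15, -14, -13, 7, 15, 23, 27]
Old median = 7
Insert x = -17
Old length odd (7). Middle was index 3 = 7.
New length even (8). New median = avg of two middle elements.
x = -17: 0 elements are < x, 7 elements are > x.
New sorted list: [-17, -15, -14, -13, 7, 15, 23, 27]
New median = -3

Answer: -3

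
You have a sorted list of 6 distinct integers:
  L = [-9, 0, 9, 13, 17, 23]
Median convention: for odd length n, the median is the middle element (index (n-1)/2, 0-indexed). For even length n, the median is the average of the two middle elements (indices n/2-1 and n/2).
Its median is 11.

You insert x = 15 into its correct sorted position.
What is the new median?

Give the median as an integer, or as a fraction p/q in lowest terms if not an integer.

Answer: 13

Derivation:
Old list (sorted, length 6): [-9, 0, 9, 13, 17, 23]
Old median = 11
Insert x = 15
Old length even (6). Middle pair: indices 2,3 = 9,13.
New length odd (7). New median = single middle element.
x = 15: 4 elements are < x, 2 elements are > x.
New sorted list: [-9, 0, 9, 13, 15, 17, 23]
New median = 13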